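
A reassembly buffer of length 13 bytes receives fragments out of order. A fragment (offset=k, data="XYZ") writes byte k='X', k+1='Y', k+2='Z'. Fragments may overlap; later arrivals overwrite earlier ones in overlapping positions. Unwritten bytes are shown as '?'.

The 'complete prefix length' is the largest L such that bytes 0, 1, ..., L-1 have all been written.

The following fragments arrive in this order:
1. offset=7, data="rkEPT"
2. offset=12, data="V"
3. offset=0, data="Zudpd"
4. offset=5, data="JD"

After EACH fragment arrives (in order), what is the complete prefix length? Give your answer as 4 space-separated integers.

Answer: 0 0 5 13

Derivation:
Fragment 1: offset=7 data="rkEPT" -> buffer=???????rkEPT? -> prefix_len=0
Fragment 2: offset=12 data="V" -> buffer=???????rkEPTV -> prefix_len=0
Fragment 3: offset=0 data="Zudpd" -> buffer=Zudpd??rkEPTV -> prefix_len=5
Fragment 4: offset=5 data="JD" -> buffer=ZudpdJDrkEPTV -> prefix_len=13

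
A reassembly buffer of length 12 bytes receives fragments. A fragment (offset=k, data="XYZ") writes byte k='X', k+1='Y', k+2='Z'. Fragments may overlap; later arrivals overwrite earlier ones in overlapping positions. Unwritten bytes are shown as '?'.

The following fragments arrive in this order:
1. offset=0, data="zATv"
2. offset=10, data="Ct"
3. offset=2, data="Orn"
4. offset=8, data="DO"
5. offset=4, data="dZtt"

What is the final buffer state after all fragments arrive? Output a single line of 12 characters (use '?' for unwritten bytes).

Fragment 1: offset=0 data="zATv" -> buffer=zATv????????
Fragment 2: offset=10 data="Ct" -> buffer=zATv??????Ct
Fragment 3: offset=2 data="Orn" -> buffer=zAOrn?????Ct
Fragment 4: offset=8 data="DO" -> buffer=zAOrn???DOCt
Fragment 5: offset=4 data="dZtt" -> buffer=zAOrdZttDOCt

Answer: zAOrdZttDOCt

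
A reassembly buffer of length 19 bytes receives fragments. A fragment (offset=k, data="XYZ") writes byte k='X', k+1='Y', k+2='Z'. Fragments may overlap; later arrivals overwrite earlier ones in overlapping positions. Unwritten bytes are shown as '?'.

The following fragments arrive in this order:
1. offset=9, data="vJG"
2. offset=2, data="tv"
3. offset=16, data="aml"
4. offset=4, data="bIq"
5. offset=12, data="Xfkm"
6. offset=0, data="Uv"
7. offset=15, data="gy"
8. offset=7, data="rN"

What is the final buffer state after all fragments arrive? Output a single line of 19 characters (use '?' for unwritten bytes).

Fragment 1: offset=9 data="vJG" -> buffer=?????????vJG???????
Fragment 2: offset=2 data="tv" -> buffer=??tv?????vJG???????
Fragment 3: offset=16 data="aml" -> buffer=??tv?????vJG????aml
Fragment 4: offset=4 data="bIq" -> buffer=??tvbIq??vJG????aml
Fragment 5: offset=12 data="Xfkm" -> buffer=??tvbIq??vJGXfkmaml
Fragment 6: offset=0 data="Uv" -> buffer=UvtvbIq??vJGXfkmaml
Fragment 7: offset=15 data="gy" -> buffer=UvtvbIq??vJGXfkgyml
Fragment 8: offset=7 data="rN" -> buffer=UvtvbIqrNvJGXfkgyml

Answer: UvtvbIqrNvJGXfkgyml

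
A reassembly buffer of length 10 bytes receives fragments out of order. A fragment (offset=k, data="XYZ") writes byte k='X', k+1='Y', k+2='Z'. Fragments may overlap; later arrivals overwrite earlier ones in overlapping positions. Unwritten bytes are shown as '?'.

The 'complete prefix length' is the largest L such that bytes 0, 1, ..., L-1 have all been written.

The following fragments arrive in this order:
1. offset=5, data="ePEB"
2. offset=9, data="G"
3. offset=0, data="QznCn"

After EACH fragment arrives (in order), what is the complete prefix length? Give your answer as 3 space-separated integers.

Answer: 0 0 10

Derivation:
Fragment 1: offset=5 data="ePEB" -> buffer=?????ePEB? -> prefix_len=0
Fragment 2: offset=9 data="G" -> buffer=?????ePEBG -> prefix_len=0
Fragment 3: offset=0 data="QznCn" -> buffer=QznCnePEBG -> prefix_len=10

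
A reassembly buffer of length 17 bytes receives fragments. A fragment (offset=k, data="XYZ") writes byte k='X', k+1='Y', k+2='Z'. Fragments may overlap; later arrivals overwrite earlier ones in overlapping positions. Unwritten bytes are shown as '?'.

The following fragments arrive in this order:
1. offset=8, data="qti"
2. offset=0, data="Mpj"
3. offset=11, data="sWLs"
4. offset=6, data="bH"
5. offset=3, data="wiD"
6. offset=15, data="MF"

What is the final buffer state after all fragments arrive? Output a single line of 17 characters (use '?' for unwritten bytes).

Fragment 1: offset=8 data="qti" -> buffer=????????qti??????
Fragment 2: offset=0 data="Mpj" -> buffer=Mpj?????qti??????
Fragment 3: offset=11 data="sWLs" -> buffer=Mpj?????qtisWLs??
Fragment 4: offset=6 data="bH" -> buffer=Mpj???bHqtisWLs??
Fragment 5: offset=3 data="wiD" -> buffer=MpjwiDbHqtisWLs??
Fragment 6: offset=15 data="MF" -> buffer=MpjwiDbHqtisWLsMF

Answer: MpjwiDbHqtisWLsMF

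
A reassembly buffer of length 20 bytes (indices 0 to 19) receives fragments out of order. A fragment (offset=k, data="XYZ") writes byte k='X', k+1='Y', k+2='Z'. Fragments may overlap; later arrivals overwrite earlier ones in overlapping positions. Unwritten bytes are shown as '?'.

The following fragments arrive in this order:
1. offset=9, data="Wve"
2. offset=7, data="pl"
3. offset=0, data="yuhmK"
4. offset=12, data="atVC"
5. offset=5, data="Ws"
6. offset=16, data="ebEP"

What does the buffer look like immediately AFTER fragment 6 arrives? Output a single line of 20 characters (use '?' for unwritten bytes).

Answer: yuhmKWsplWveatVCebEP

Derivation:
Fragment 1: offset=9 data="Wve" -> buffer=?????????Wve????????
Fragment 2: offset=7 data="pl" -> buffer=???????plWve????????
Fragment 3: offset=0 data="yuhmK" -> buffer=yuhmK??plWve????????
Fragment 4: offset=12 data="atVC" -> buffer=yuhmK??plWveatVC????
Fragment 5: offset=5 data="Ws" -> buffer=yuhmKWsplWveatVC????
Fragment 6: offset=16 data="ebEP" -> buffer=yuhmKWsplWveatVCebEP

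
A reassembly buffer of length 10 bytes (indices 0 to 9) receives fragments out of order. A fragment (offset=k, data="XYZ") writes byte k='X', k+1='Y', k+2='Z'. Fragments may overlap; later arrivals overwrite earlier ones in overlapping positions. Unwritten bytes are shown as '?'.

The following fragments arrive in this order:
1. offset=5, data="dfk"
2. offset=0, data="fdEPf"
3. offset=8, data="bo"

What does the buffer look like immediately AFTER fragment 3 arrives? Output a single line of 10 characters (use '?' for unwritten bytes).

Answer: fdEPfdfkbo

Derivation:
Fragment 1: offset=5 data="dfk" -> buffer=?????dfk??
Fragment 2: offset=0 data="fdEPf" -> buffer=fdEPfdfk??
Fragment 3: offset=8 data="bo" -> buffer=fdEPfdfkbo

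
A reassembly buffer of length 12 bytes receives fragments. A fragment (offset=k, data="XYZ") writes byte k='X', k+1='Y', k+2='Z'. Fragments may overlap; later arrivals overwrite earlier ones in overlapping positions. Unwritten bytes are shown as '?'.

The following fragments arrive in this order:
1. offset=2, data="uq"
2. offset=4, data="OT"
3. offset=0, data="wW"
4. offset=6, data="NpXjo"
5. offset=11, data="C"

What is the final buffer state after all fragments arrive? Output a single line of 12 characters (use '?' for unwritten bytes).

Fragment 1: offset=2 data="uq" -> buffer=??uq????????
Fragment 2: offset=4 data="OT" -> buffer=??uqOT??????
Fragment 3: offset=0 data="wW" -> buffer=wWuqOT??????
Fragment 4: offset=6 data="NpXjo" -> buffer=wWuqOTNpXjo?
Fragment 5: offset=11 data="C" -> buffer=wWuqOTNpXjoC

Answer: wWuqOTNpXjoC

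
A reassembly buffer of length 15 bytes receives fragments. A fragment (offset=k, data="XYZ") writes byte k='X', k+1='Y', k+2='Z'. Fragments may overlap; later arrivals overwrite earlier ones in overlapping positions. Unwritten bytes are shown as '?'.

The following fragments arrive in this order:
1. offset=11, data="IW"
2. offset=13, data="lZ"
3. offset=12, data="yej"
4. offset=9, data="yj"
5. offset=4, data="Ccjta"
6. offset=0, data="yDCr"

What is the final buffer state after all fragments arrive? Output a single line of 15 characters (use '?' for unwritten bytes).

Answer: yDCrCcjtayjIyej

Derivation:
Fragment 1: offset=11 data="IW" -> buffer=???????????IW??
Fragment 2: offset=13 data="lZ" -> buffer=???????????IWlZ
Fragment 3: offset=12 data="yej" -> buffer=???????????Iyej
Fragment 4: offset=9 data="yj" -> buffer=?????????yjIyej
Fragment 5: offset=4 data="Ccjta" -> buffer=????CcjtayjIyej
Fragment 6: offset=0 data="yDCr" -> buffer=yDCrCcjtayjIyej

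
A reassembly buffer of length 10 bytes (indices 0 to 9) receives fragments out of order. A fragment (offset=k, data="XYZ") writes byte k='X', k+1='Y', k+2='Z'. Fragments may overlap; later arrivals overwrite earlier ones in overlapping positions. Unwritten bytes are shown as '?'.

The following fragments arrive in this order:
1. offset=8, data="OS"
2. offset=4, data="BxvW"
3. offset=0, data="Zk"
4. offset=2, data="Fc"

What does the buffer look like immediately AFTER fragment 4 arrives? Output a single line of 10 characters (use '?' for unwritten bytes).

Answer: ZkFcBxvWOS

Derivation:
Fragment 1: offset=8 data="OS" -> buffer=????????OS
Fragment 2: offset=4 data="BxvW" -> buffer=????BxvWOS
Fragment 3: offset=0 data="Zk" -> buffer=Zk??BxvWOS
Fragment 4: offset=2 data="Fc" -> buffer=ZkFcBxvWOS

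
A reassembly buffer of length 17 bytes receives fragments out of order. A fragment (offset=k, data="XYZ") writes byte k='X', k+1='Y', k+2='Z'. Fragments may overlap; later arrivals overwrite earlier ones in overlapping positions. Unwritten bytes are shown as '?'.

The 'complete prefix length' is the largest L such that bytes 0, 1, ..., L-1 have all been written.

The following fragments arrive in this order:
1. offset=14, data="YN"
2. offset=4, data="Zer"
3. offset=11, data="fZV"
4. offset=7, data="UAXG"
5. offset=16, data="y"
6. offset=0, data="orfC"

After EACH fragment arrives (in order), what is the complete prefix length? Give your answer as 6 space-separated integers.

Fragment 1: offset=14 data="YN" -> buffer=??????????????YN? -> prefix_len=0
Fragment 2: offset=4 data="Zer" -> buffer=????Zer???????YN? -> prefix_len=0
Fragment 3: offset=11 data="fZV" -> buffer=????Zer????fZVYN? -> prefix_len=0
Fragment 4: offset=7 data="UAXG" -> buffer=????ZerUAXGfZVYN? -> prefix_len=0
Fragment 5: offset=16 data="y" -> buffer=????ZerUAXGfZVYNy -> prefix_len=0
Fragment 6: offset=0 data="orfC" -> buffer=orfCZerUAXGfZVYNy -> prefix_len=17

Answer: 0 0 0 0 0 17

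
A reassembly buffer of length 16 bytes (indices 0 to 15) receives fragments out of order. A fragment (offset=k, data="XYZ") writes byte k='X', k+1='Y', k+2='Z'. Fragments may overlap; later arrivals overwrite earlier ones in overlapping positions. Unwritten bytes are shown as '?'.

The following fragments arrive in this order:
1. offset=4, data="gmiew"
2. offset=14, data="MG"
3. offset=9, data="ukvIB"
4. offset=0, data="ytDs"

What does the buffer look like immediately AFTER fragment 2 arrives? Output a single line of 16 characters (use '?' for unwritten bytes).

Fragment 1: offset=4 data="gmiew" -> buffer=????gmiew???????
Fragment 2: offset=14 data="MG" -> buffer=????gmiew?????MG

Answer: ????gmiew?????MG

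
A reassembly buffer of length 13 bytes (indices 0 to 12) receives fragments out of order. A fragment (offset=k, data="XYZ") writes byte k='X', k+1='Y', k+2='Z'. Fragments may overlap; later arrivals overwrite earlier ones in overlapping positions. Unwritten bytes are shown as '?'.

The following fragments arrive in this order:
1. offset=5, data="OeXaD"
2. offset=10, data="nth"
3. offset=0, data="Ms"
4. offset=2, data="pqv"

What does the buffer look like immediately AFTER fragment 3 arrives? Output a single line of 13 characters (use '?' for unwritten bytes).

Answer: Ms???OeXaDnth

Derivation:
Fragment 1: offset=5 data="OeXaD" -> buffer=?????OeXaD???
Fragment 2: offset=10 data="nth" -> buffer=?????OeXaDnth
Fragment 3: offset=0 data="Ms" -> buffer=Ms???OeXaDnth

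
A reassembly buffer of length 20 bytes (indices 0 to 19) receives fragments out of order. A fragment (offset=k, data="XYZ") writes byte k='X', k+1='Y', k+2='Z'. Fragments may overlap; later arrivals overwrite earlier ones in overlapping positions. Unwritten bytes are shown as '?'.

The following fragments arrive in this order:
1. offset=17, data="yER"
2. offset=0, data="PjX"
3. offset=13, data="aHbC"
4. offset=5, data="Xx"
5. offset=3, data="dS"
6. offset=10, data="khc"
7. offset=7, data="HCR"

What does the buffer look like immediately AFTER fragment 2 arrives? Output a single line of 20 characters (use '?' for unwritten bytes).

Fragment 1: offset=17 data="yER" -> buffer=?????????????????yER
Fragment 2: offset=0 data="PjX" -> buffer=PjX??????????????yER

Answer: PjX??????????????yER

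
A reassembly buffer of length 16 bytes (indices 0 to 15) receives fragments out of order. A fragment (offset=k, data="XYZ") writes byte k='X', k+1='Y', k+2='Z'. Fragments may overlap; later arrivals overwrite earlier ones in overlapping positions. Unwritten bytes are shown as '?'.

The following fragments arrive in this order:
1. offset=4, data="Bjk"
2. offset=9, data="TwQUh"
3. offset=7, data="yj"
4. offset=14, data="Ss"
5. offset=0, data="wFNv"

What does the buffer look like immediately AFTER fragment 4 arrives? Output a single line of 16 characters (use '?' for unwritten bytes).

Fragment 1: offset=4 data="Bjk" -> buffer=????Bjk?????????
Fragment 2: offset=9 data="TwQUh" -> buffer=????Bjk??TwQUh??
Fragment 3: offset=7 data="yj" -> buffer=????BjkyjTwQUh??
Fragment 4: offset=14 data="Ss" -> buffer=????BjkyjTwQUhSs

Answer: ????BjkyjTwQUhSs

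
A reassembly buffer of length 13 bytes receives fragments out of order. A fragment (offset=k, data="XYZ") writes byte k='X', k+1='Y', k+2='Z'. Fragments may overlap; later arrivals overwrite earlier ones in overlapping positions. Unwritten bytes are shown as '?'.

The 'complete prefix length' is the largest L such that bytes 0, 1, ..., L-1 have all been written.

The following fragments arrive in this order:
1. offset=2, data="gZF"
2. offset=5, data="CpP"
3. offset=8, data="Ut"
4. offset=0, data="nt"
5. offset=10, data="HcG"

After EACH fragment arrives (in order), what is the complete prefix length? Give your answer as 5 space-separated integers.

Fragment 1: offset=2 data="gZF" -> buffer=??gZF???????? -> prefix_len=0
Fragment 2: offset=5 data="CpP" -> buffer=??gZFCpP????? -> prefix_len=0
Fragment 3: offset=8 data="Ut" -> buffer=??gZFCpPUt??? -> prefix_len=0
Fragment 4: offset=0 data="nt" -> buffer=ntgZFCpPUt??? -> prefix_len=10
Fragment 5: offset=10 data="HcG" -> buffer=ntgZFCpPUtHcG -> prefix_len=13

Answer: 0 0 0 10 13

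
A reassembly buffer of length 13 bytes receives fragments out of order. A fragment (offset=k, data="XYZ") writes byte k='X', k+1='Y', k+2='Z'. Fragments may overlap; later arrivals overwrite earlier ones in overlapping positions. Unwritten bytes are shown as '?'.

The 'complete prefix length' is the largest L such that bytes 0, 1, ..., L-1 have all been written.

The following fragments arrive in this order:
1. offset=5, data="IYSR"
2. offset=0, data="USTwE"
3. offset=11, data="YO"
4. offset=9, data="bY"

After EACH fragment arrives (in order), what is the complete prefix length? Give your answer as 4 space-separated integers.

Fragment 1: offset=5 data="IYSR" -> buffer=?????IYSR???? -> prefix_len=0
Fragment 2: offset=0 data="USTwE" -> buffer=USTwEIYSR???? -> prefix_len=9
Fragment 3: offset=11 data="YO" -> buffer=USTwEIYSR??YO -> prefix_len=9
Fragment 4: offset=9 data="bY" -> buffer=USTwEIYSRbYYO -> prefix_len=13

Answer: 0 9 9 13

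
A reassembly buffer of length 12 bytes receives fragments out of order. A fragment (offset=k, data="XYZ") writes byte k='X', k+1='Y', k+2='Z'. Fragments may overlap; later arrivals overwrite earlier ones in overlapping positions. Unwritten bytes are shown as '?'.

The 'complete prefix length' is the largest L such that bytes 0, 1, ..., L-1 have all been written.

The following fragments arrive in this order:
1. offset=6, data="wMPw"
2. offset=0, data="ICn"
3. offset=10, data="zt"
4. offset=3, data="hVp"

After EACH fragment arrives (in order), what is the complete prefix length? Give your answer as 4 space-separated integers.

Answer: 0 3 3 12

Derivation:
Fragment 1: offset=6 data="wMPw" -> buffer=??????wMPw?? -> prefix_len=0
Fragment 2: offset=0 data="ICn" -> buffer=ICn???wMPw?? -> prefix_len=3
Fragment 3: offset=10 data="zt" -> buffer=ICn???wMPwzt -> prefix_len=3
Fragment 4: offset=3 data="hVp" -> buffer=ICnhVpwMPwzt -> prefix_len=12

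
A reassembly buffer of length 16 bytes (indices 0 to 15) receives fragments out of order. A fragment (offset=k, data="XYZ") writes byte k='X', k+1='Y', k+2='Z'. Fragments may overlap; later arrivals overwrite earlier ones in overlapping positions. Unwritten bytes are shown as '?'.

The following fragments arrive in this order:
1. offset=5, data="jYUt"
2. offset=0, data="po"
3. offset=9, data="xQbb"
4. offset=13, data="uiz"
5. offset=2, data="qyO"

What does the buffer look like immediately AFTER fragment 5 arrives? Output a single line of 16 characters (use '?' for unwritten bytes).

Fragment 1: offset=5 data="jYUt" -> buffer=?????jYUt???????
Fragment 2: offset=0 data="po" -> buffer=po???jYUt???????
Fragment 3: offset=9 data="xQbb" -> buffer=po???jYUtxQbb???
Fragment 4: offset=13 data="uiz" -> buffer=po???jYUtxQbbuiz
Fragment 5: offset=2 data="qyO" -> buffer=poqyOjYUtxQbbuiz

Answer: poqyOjYUtxQbbuiz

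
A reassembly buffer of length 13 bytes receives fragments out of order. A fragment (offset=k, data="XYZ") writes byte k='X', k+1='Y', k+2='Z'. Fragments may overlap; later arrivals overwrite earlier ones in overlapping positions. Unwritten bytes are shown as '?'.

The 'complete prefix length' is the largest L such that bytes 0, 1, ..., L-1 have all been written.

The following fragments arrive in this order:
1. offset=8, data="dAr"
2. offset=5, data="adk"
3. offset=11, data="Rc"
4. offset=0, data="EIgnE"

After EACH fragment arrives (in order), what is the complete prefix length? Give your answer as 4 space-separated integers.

Fragment 1: offset=8 data="dAr" -> buffer=????????dAr?? -> prefix_len=0
Fragment 2: offset=5 data="adk" -> buffer=?????adkdAr?? -> prefix_len=0
Fragment 3: offset=11 data="Rc" -> buffer=?????adkdArRc -> prefix_len=0
Fragment 4: offset=0 data="EIgnE" -> buffer=EIgnEadkdArRc -> prefix_len=13

Answer: 0 0 0 13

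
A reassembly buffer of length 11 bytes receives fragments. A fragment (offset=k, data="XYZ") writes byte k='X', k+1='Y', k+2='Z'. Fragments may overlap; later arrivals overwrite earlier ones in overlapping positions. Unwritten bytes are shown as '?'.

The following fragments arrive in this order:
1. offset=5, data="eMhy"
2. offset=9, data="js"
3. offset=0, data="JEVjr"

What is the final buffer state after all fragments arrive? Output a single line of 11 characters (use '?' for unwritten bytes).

Fragment 1: offset=5 data="eMhy" -> buffer=?????eMhy??
Fragment 2: offset=9 data="js" -> buffer=?????eMhyjs
Fragment 3: offset=0 data="JEVjr" -> buffer=JEVjreMhyjs

Answer: JEVjreMhyjs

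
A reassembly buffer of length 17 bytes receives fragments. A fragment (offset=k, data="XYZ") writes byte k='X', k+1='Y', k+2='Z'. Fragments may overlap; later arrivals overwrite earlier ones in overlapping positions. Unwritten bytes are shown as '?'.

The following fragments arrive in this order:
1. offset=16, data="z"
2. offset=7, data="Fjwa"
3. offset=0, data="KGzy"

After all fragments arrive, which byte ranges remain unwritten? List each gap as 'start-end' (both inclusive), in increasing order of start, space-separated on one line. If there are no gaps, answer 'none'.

Answer: 4-6 11-15

Derivation:
Fragment 1: offset=16 len=1
Fragment 2: offset=7 len=4
Fragment 3: offset=0 len=4
Gaps: 4-6 11-15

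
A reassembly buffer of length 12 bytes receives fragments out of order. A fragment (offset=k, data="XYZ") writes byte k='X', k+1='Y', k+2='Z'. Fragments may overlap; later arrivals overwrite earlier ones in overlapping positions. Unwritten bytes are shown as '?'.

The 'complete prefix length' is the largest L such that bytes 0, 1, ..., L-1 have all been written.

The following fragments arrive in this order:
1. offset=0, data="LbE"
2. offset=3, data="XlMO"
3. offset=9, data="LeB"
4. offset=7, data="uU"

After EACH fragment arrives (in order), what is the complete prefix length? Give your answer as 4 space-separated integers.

Fragment 1: offset=0 data="LbE" -> buffer=LbE????????? -> prefix_len=3
Fragment 2: offset=3 data="XlMO" -> buffer=LbEXlMO????? -> prefix_len=7
Fragment 3: offset=9 data="LeB" -> buffer=LbEXlMO??LeB -> prefix_len=7
Fragment 4: offset=7 data="uU" -> buffer=LbEXlMOuULeB -> prefix_len=12

Answer: 3 7 7 12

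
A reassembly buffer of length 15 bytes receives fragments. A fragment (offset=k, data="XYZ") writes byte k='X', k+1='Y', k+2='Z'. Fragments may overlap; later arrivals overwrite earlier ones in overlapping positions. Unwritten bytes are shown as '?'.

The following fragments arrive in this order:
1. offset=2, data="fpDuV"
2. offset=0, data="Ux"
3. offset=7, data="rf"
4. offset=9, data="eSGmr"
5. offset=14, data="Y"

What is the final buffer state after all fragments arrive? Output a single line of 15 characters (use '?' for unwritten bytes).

Fragment 1: offset=2 data="fpDuV" -> buffer=??fpDuV????????
Fragment 2: offset=0 data="Ux" -> buffer=UxfpDuV????????
Fragment 3: offset=7 data="rf" -> buffer=UxfpDuVrf??????
Fragment 4: offset=9 data="eSGmr" -> buffer=UxfpDuVrfeSGmr?
Fragment 5: offset=14 data="Y" -> buffer=UxfpDuVrfeSGmrY

Answer: UxfpDuVrfeSGmrY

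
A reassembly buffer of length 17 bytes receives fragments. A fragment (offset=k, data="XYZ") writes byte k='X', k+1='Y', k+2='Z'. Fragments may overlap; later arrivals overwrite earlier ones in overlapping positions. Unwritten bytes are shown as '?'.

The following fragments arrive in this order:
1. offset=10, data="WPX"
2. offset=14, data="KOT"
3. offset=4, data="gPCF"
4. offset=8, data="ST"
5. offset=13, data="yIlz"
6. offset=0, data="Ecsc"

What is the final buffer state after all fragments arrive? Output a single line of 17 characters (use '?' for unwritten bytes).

Answer: EcscgPCFSTWPXyIlz

Derivation:
Fragment 1: offset=10 data="WPX" -> buffer=??????????WPX????
Fragment 2: offset=14 data="KOT" -> buffer=??????????WPX?KOT
Fragment 3: offset=4 data="gPCF" -> buffer=????gPCF??WPX?KOT
Fragment 4: offset=8 data="ST" -> buffer=????gPCFSTWPX?KOT
Fragment 5: offset=13 data="yIlz" -> buffer=????gPCFSTWPXyIlz
Fragment 6: offset=0 data="Ecsc" -> buffer=EcscgPCFSTWPXyIlz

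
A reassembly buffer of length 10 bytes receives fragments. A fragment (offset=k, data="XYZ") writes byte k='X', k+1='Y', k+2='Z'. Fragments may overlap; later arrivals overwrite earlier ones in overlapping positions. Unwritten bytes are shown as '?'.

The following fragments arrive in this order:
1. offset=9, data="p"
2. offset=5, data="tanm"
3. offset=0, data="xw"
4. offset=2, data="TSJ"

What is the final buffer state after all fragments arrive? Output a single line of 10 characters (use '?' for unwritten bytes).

Fragment 1: offset=9 data="p" -> buffer=?????????p
Fragment 2: offset=5 data="tanm" -> buffer=?????tanmp
Fragment 3: offset=0 data="xw" -> buffer=xw???tanmp
Fragment 4: offset=2 data="TSJ" -> buffer=xwTSJtanmp

Answer: xwTSJtanmp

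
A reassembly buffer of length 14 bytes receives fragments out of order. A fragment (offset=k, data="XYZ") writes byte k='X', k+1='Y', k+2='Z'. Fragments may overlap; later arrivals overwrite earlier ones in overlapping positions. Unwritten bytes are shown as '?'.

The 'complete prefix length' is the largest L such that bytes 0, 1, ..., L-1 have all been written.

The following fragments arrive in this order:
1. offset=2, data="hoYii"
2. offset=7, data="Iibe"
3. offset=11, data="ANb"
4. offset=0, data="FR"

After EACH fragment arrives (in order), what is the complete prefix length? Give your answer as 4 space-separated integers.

Answer: 0 0 0 14

Derivation:
Fragment 1: offset=2 data="hoYii" -> buffer=??hoYii??????? -> prefix_len=0
Fragment 2: offset=7 data="Iibe" -> buffer=??hoYiiIibe??? -> prefix_len=0
Fragment 3: offset=11 data="ANb" -> buffer=??hoYiiIibeANb -> prefix_len=0
Fragment 4: offset=0 data="FR" -> buffer=FRhoYiiIibeANb -> prefix_len=14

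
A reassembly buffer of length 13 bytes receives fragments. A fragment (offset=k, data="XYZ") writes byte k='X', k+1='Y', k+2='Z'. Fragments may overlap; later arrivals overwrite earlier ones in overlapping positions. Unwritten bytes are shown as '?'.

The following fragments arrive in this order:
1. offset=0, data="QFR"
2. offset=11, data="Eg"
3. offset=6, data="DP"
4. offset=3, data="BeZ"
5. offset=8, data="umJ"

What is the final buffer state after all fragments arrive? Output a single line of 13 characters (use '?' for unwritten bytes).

Fragment 1: offset=0 data="QFR" -> buffer=QFR??????????
Fragment 2: offset=11 data="Eg" -> buffer=QFR????????Eg
Fragment 3: offset=6 data="DP" -> buffer=QFR???DP???Eg
Fragment 4: offset=3 data="BeZ" -> buffer=QFRBeZDP???Eg
Fragment 5: offset=8 data="umJ" -> buffer=QFRBeZDPumJEg

Answer: QFRBeZDPumJEg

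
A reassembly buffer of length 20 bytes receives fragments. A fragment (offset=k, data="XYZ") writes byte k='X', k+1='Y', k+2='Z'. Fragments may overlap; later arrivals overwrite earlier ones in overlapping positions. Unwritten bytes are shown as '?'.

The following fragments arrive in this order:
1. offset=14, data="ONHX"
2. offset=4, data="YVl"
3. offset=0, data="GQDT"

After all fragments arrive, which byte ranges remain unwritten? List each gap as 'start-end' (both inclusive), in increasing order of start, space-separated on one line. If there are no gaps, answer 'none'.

Fragment 1: offset=14 len=4
Fragment 2: offset=4 len=3
Fragment 3: offset=0 len=4
Gaps: 7-13 18-19

Answer: 7-13 18-19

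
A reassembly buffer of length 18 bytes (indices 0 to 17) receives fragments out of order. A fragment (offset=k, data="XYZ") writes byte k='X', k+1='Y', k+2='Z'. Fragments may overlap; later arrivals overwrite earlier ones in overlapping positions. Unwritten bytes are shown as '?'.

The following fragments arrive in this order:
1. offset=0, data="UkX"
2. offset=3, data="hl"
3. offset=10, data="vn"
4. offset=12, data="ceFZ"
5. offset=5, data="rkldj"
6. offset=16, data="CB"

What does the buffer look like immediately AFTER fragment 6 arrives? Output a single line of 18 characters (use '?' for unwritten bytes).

Fragment 1: offset=0 data="UkX" -> buffer=UkX???????????????
Fragment 2: offset=3 data="hl" -> buffer=UkXhl?????????????
Fragment 3: offset=10 data="vn" -> buffer=UkXhl?????vn??????
Fragment 4: offset=12 data="ceFZ" -> buffer=UkXhl?????vnceFZ??
Fragment 5: offset=5 data="rkldj" -> buffer=UkXhlrkldjvnceFZ??
Fragment 6: offset=16 data="CB" -> buffer=UkXhlrkldjvnceFZCB

Answer: UkXhlrkldjvnceFZCB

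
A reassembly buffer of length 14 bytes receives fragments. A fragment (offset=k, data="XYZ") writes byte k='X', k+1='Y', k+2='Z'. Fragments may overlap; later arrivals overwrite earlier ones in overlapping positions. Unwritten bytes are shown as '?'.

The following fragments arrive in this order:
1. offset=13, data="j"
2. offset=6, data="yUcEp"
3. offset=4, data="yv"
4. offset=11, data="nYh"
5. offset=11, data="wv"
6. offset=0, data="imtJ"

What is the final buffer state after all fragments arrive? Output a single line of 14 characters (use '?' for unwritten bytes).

Answer: imtJyvyUcEpwvh

Derivation:
Fragment 1: offset=13 data="j" -> buffer=?????????????j
Fragment 2: offset=6 data="yUcEp" -> buffer=??????yUcEp??j
Fragment 3: offset=4 data="yv" -> buffer=????yvyUcEp??j
Fragment 4: offset=11 data="nYh" -> buffer=????yvyUcEpnYh
Fragment 5: offset=11 data="wv" -> buffer=????yvyUcEpwvh
Fragment 6: offset=0 data="imtJ" -> buffer=imtJyvyUcEpwvh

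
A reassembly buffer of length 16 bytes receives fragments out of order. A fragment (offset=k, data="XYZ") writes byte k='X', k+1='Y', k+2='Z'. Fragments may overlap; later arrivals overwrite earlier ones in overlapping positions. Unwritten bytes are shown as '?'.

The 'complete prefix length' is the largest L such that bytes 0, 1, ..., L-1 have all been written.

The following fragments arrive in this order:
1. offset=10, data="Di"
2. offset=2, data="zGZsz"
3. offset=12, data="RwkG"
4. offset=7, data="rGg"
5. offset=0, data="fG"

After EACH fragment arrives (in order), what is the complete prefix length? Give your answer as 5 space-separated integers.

Fragment 1: offset=10 data="Di" -> buffer=??????????Di???? -> prefix_len=0
Fragment 2: offset=2 data="zGZsz" -> buffer=??zGZsz???Di???? -> prefix_len=0
Fragment 3: offset=12 data="RwkG" -> buffer=??zGZsz???DiRwkG -> prefix_len=0
Fragment 4: offset=7 data="rGg" -> buffer=??zGZszrGgDiRwkG -> prefix_len=0
Fragment 5: offset=0 data="fG" -> buffer=fGzGZszrGgDiRwkG -> prefix_len=16

Answer: 0 0 0 0 16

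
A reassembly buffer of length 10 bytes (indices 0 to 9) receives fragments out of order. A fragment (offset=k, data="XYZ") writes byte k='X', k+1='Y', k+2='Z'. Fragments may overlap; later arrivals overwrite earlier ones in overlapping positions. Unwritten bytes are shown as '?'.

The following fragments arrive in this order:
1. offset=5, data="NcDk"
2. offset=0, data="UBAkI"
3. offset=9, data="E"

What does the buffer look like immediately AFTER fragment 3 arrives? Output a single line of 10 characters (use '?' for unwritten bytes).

Fragment 1: offset=5 data="NcDk" -> buffer=?????NcDk?
Fragment 2: offset=0 data="UBAkI" -> buffer=UBAkINcDk?
Fragment 3: offset=9 data="E" -> buffer=UBAkINcDkE

Answer: UBAkINcDkE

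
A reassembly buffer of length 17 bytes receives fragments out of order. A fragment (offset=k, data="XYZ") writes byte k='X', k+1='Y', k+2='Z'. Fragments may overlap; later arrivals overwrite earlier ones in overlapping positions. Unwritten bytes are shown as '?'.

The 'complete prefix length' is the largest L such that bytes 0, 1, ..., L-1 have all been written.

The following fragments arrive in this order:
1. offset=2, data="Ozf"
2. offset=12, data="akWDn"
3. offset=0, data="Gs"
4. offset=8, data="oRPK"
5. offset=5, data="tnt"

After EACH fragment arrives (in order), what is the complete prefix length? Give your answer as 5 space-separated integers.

Answer: 0 0 5 5 17

Derivation:
Fragment 1: offset=2 data="Ozf" -> buffer=??Ozf???????????? -> prefix_len=0
Fragment 2: offset=12 data="akWDn" -> buffer=??Ozf???????akWDn -> prefix_len=0
Fragment 3: offset=0 data="Gs" -> buffer=GsOzf???????akWDn -> prefix_len=5
Fragment 4: offset=8 data="oRPK" -> buffer=GsOzf???oRPKakWDn -> prefix_len=5
Fragment 5: offset=5 data="tnt" -> buffer=GsOzftntoRPKakWDn -> prefix_len=17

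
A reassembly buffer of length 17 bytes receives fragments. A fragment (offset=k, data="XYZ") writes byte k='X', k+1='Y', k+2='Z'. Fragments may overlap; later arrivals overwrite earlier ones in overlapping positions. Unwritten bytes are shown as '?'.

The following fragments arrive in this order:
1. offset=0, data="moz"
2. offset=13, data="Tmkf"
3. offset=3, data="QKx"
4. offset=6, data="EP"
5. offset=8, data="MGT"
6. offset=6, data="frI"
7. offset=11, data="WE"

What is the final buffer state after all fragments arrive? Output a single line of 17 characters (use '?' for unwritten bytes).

Fragment 1: offset=0 data="moz" -> buffer=moz??????????????
Fragment 2: offset=13 data="Tmkf" -> buffer=moz??????????Tmkf
Fragment 3: offset=3 data="QKx" -> buffer=mozQKx???????Tmkf
Fragment 4: offset=6 data="EP" -> buffer=mozQKxEP?????Tmkf
Fragment 5: offset=8 data="MGT" -> buffer=mozQKxEPMGT??Tmkf
Fragment 6: offset=6 data="frI" -> buffer=mozQKxfrIGT??Tmkf
Fragment 7: offset=11 data="WE" -> buffer=mozQKxfrIGTWETmkf

Answer: mozQKxfrIGTWETmkf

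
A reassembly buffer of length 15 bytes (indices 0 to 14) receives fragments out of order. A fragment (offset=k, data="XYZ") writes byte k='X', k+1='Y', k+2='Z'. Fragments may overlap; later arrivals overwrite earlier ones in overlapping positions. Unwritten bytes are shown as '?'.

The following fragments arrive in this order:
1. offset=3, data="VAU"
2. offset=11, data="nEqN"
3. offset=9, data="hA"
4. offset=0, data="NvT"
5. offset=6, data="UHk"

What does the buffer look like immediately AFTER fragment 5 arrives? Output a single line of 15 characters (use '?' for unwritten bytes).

Answer: NvTVAUUHkhAnEqN

Derivation:
Fragment 1: offset=3 data="VAU" -> buffer=???VAU?????????
Fragment 2: offset=11 data="nEqN" -> buffer=???VAU?????nEqN
Fragment 3: offset=9 data="hA" -> buffer=???VAU???hAnEqN
Fragment 4: offset=0 data="NvT" -> buffer=NvTVAU???hAnEqN
Fragment 5: offset=6 data="UHk" -> buffer=NvTVAUUHkhAnEqN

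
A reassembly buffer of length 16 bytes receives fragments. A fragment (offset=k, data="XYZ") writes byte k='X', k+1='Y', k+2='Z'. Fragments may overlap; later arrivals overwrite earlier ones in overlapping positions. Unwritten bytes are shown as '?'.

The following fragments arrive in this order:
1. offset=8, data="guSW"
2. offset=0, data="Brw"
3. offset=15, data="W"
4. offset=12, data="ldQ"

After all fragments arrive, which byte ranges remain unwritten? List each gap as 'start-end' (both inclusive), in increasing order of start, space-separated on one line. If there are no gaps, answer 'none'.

Answer: 3-7

Derivation:
Fragment 1: offset=8 len=4
Fragment 2: offset=0 len=3
Fragment 3: offset=15 len=1
Fragment 4: offset=12 len=3
Gaps: 3-7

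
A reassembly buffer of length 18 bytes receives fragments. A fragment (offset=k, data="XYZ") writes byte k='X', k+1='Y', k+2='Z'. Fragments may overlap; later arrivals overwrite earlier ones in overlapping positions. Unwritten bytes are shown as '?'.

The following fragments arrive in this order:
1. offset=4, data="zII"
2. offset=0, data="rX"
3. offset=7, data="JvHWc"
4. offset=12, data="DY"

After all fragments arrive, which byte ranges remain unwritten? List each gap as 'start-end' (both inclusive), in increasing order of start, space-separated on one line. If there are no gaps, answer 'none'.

Fragment 1: offset=4 len=3
Fragment 2: offset=0 len=2
Fragment 3: offset=7 len=5
Fragment 4: offset=12 len=2
Gaps: 2-3 14-17

Answer: 2-3 14-17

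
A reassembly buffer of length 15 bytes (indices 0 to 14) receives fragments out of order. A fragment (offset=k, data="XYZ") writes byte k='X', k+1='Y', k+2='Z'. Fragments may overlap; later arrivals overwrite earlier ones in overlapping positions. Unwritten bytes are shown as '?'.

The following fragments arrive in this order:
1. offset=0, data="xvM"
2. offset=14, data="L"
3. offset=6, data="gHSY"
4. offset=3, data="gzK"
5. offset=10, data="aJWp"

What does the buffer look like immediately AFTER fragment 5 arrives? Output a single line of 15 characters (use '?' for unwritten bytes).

Answer: xvMgzKgHSYaJWpL

Derivation:
Fragment 1: offset=0 data="xvM" -> buffer=xvM????????????
Fragment 2: offset=14 data="L" -> buffer=xvM???????????L
Fragment 3: offset=6 data="gHSY" -> buffer=xvM???gHSY????L
Fragment 4: offset=3 data="gzK" -> buffer=xvMgzKgHSY????L
Fragment 5: offset=10 data="aJWp" -> buffer=xvMgzKgHSYaJWpL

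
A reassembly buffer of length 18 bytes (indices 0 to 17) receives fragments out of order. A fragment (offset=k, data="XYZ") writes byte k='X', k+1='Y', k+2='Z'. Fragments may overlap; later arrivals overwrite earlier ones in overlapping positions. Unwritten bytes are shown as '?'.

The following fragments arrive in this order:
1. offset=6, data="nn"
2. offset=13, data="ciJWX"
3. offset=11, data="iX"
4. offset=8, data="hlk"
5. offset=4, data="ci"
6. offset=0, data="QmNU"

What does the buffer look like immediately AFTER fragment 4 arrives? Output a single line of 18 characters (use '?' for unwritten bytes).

Fragment 1: offset=6 data="nn" -> buffer=??????nn??????????
Fragment 2: offset=13 data="ciJWX" -> buffer=??????nn?????ciJWX
Fragment 3: offset=11 data="iX" -> buffer=??????nn???iXciJWX
Fragment 4: offset=8 data="hlk" -> buffer=??????nnhlkiXciJWX

Answer: ??????nnhlkiXciJWX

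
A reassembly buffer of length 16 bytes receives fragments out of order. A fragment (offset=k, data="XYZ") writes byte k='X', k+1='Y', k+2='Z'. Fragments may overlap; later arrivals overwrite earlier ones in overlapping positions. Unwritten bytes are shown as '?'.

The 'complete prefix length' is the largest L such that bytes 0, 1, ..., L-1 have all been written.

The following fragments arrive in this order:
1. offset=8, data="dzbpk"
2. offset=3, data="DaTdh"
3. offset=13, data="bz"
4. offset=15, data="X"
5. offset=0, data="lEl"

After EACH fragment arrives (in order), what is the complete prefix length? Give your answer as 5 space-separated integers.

Fragment 1: offset=8 data="dzbpk" -> buffer=????????dzbpk??? -> prefix_len=0
Fragment 2: offset=3 data="DaTdh" -> buffer=???DaTdhdzbpk??? -> prefix_len=0
Fragment 3: offset=13 data="bz" -> buffer=???DaTdhdzbpkbz? -> prefix_len=0
Fragment 4: offset=15 data="X" -> buffer=???DaTdhdzbpkbzX -> prefix_len=0
Fragment 5: offset=0 data="lEl" -> buffer=lElDaTdhdzbpkbzX -> prefix_len=16

Answer: 0 0 0 0 16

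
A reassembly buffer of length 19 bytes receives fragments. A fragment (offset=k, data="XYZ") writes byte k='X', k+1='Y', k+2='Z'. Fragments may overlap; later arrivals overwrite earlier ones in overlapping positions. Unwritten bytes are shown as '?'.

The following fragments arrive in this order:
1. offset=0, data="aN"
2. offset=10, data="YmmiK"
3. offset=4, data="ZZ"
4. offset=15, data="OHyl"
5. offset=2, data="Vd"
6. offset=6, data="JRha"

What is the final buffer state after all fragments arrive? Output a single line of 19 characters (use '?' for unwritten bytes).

Answer: aNVdZZJRhaYmmiKOHyl

Derivation:
Fragment 1: offset=0 data="aN" -> buffer=aN?????????????????
Fragment 2: offset=10 data="YmmiK" -> buffer=aN????????YmmiK????
Fragment 3: offset=4 data="ZZ" -> buffer=aN??ZZ????YmmiK????
Fragment 4: offset=15 data="OHyl" -> buffer=aN??ZZ????YmmiKOHyl
Fragment 5: offset=2 data="Vd" -> buffer=aNVdZZ????YmmiKOHyl
Fragment 6: offset=6 data="JRha" -> buffer=aNVdZZJRhaYmmiKOHyl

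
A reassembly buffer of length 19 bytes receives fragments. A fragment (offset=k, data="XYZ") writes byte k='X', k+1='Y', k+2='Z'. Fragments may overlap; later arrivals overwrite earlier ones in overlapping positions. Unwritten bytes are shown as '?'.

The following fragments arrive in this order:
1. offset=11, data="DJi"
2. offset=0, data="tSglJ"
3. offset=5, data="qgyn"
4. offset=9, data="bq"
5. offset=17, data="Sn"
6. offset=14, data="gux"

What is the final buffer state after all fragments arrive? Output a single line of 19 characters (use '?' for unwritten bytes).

Answer: tSglJqgynbqDJiguxSn

Derivation:
Fragment 1: offset=11 data="DJi" -> buffer=???????????DJi?????
Fragment 2: offset=0 data="tSglJ" -> buffer=tSglJ??????DJi?????
Fragment 3: offset=5 data="qgyn" -> buffer=tSglJqgyn??DJi?????
Fragment 4: offset=9 data="bq" -> buffer=tSglJqgynbqDJi?????
Fragment 5: offset=17 data="Sn" -> buffer=tSglJqgynbqDJi???Sn
Fragment 6: offset=14 data="gux" -> buffer=tSglJqgynbqDJiguxSn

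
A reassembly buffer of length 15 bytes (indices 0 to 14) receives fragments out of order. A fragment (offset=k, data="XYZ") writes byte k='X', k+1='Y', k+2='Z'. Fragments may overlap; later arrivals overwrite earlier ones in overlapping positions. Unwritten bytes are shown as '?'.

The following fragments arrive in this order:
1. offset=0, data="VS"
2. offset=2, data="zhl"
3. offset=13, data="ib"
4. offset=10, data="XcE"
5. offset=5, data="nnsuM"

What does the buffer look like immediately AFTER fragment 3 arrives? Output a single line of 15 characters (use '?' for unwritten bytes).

Fragment 1: offset=0 data="VS" -> buffer=VS?????????????
Fragment 2: offset=2 data="zhl" -> buffer=VSzhl??????????
Fragment 3: offset=13 data="ib" -> buffer=VSzhl????????ib

Answer: VSzhl????????ib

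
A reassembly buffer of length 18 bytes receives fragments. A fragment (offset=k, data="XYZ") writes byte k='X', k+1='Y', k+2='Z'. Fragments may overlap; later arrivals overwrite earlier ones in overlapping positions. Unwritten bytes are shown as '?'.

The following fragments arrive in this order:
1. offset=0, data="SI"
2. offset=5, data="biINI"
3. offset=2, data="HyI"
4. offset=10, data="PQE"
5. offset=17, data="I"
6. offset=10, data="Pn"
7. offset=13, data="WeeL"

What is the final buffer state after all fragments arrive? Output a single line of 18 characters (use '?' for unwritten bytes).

Answer: SIHyIbiINIPnEWeeLI

Derivation:
Fragment 1: offset=0 data="SI" -> buffer=SI????????????????
Fragment 2: offset=5 data="biINI" -> buffer=SI???biINI????????
Fragment 3: offset=2 data="HyI" -> buffer=SIHyIbiINI????????
Fragment 4: offset=10 data="PQE" -> buffer=SIHyIbiINIPQE?????
Fragment 5: offset=17 data="I" -> buffer=SIHyIbiINIPQE????I
Fragment 6: offset=10 data="Pn" -> buffer=SIHyIbiINIPnE????I
Fragment 7: offset=13 data="WeeL" -> buffer=SIHyIbiINIPnEWeeLI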